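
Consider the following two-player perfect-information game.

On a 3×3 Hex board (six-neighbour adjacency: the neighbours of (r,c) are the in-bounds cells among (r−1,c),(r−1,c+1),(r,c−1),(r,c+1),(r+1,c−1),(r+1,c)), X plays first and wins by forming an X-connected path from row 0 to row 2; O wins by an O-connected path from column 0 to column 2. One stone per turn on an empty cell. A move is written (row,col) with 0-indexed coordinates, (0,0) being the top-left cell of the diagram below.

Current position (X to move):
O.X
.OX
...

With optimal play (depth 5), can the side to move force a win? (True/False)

X winning at [O.X/.OX/...]: True

p1 X@[O.X/.OX/...]: (0,1)[OXX/.OX/...]+1* (1,0)[O.X/XOX/...]+1 (2,0)[O.X/.OX/X..]+1 (2,1)[O.X/.OX/.X.]+1 (2,2)[O.X/.OX/..X]+1
p2 O@[OXX/.OX/...]: (1,0)[OXX/OOX/...]-1* (2,0)[OXX/.OX/O..]-1 (2,1)[OXX/.OX/.O.]-1 (2,2)[OXX/.OX/..O]-1
p3 X@[OXX/OOX/...]: (2,0)[OXX/OOX/X..]+1* (2,1)[OXX/OOX/.X.]+1 (2,2)[OXX/OOX/..X]+1
p4 O@[OXX/OOX/X..]: (2,1)[OXX/OOX/XO.]-1* (2,2)[OXX/OOX/X.O]-1
p5 X@[OXX/OOX/XO.]: (2,2)[OXX/OOX/XOX]+1*
p6 O@[OXX/OOX/XOX] terminal -1; root [O.X/.OX/...] d5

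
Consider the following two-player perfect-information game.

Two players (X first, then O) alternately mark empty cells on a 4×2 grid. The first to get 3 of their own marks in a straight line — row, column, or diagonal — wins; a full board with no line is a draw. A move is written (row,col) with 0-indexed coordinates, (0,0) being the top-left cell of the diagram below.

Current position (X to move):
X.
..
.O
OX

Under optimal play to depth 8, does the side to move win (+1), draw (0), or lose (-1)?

value(X./../.O/OX, X) = 0

[X./../.O/OX] X move#1: (0,1):+0/XX/../.O/OX*, (1,0):+0/X./X./.O/OX, (1,1):+0/X./.X/.O/OX, (2,0):+0/X./../XO/OX
[XX/../.O/OX] O move#2: (1,0):+0/XX/O./.O/OX*, (1,1):+0/XX/.O/.O/OX, (2,0):+0/XX/../OO/OX
[XX/O./.O/OX] X move#3: (1,1):-1/XX/OX/.O/OX, (2,0):+0/XX/O./XO/OX*
[XX/O./XO/OX] O move#4: (1,1):+0/XX/OO/XO/OX*
[XX/OO/XO/OX] end (terminal +0, X#5); searched X./../.O/OX to 8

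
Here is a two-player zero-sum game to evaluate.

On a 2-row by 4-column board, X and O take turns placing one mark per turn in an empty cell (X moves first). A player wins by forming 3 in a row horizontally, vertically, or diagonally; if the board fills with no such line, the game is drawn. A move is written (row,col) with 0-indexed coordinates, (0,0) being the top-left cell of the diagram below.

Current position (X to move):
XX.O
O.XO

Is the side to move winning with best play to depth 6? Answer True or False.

X winning at [XX.O/O.XO]: True

[XX.O/O.XO] X move#1: (0,2):+1/XXXO/O.XO*, (1,1):+0/XX.O/OXXO
[XXXO/O.XO] end (terminal -1, O#2); searched XX.O/O.XO to 6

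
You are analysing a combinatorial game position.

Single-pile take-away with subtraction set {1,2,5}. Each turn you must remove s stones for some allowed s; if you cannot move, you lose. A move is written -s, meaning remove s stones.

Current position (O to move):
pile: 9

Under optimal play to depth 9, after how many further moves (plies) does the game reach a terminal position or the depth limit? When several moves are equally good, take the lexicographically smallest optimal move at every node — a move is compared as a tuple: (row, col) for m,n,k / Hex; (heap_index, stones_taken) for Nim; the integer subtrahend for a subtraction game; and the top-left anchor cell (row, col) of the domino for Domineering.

p1 O@[9]: -1[8]-1* -2[7]-1 -5[4]-1
p2 X@[8]: -1[7]-1 -2[6]+1* -5[3]+1
p3 O@[6]: -1[5]-1* -2[4]-1 -5[1]-1
p4 X@[5]: -1[4]-1 -2[3]+1* -5[0]+1
p5 O@[3]: -1[2]-1* -2[1]-1
p6 X@[2]: -1[1]-1 -2[0]+1*
p7 O@[0] terminal -1; root [9] d9

PV length from [9]: 6 plies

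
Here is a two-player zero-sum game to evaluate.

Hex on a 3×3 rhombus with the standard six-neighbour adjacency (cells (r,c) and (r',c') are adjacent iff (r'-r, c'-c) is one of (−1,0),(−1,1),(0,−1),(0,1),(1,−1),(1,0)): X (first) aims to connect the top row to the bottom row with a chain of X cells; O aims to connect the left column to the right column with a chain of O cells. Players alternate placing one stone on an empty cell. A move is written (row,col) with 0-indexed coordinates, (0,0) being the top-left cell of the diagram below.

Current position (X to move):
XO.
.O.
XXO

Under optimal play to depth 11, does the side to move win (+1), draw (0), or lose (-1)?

ply 1, X at XO./.O./XXO | (0,2)=+1→XOX/.O./XXO*; (1,0)=+1→XO./XO./XXO; (1,2)=+1→XO./.OX/XXO
ply 2, O at XOX/.O./XXO | (1,0)=-1→XOX/OO./XXO*; (1,2)=-1→XOX/.OO/XXO
ply 3, X at XOX/OO./XXO | (1,2)=+1→XOX/OOX/XXO*
ply 4: XOX/OOX/XXO is terminal -1 (O); from XO./.O./XXO depth 11

value(XO./.O./XXO, X) = +1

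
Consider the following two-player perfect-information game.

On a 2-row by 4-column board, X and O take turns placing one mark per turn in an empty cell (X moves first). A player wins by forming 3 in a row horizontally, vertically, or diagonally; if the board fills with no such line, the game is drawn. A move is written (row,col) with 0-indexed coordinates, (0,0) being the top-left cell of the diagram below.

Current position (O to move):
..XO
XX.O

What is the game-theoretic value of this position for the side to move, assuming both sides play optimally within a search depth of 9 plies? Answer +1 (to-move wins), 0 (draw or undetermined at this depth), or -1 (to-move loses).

p1 O@[..XO/XX.O]: (0,0)[O.XO/XX.O]-1 (0,1)[.OXO/XX.O]-1 (1,2)[..XO/XXOO]+0*
p2 X@[..XO/XXOO]: (0,0)[X.XO/XXOO]+0* (0,1)[.XXO/XXOO]+0
p3 O@[X.XO/XXOO]: (0,1)[XOXO/XXOO]+0*
p4 X@[XOXO/XXOO] terminal +0; root [..XO/XX.O] d9

value(..XO/XX.O, O) = 0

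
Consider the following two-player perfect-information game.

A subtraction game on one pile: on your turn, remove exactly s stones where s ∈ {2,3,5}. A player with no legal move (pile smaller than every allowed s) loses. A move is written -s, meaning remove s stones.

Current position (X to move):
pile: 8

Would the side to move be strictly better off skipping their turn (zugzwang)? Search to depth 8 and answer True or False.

zugzwang(8, X) = True

p1 X@[8]: -2[6]-1* -3[5]-1 -5[3]-1
p2 O@[6]: -2[4]-1 -3[3]-1 -5[1]+1*
p3 X@[1] terminal -1; root [8] d8
if X skipped the turn, O would face:
~ p1 O@[8]: -2[6]-1* -3[5]-1 -5[3]-1
~ p2 X@[6]: -2[4]-1 -3[3]-1 -5[1]+1*
~ p3 O@[1] terminal -1; root [8] d8
compare (X): move=-1 vs pass=+1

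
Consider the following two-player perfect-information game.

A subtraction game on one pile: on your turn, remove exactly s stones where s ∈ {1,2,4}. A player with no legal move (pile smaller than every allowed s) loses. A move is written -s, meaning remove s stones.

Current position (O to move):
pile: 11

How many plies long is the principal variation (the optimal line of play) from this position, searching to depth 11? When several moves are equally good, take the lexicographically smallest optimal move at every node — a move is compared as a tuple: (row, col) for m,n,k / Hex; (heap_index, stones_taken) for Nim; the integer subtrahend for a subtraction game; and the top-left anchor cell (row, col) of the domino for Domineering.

ply 1, O at 11 | -1=-1→10; -2=+1→9*; -4=-1→7
ply 2, X at 9 | -1=-1→8*; -2=-1→7; -4=-1→5
ply 3, O at 8 | -1=-1→7; -2=+1→6*; -4=-1→4
ply 4, X at 6 | -1=-1→5*; -2=-1→4; -4=-1→2
ply 5, O at 5 | -1=-1→4; -2=+1→3*; -4=-1→1
ply 6, X at 3 | -1=-1→2*; -2=-1→1
ply 7, O at 2 | -1=-1→1; -2=+1→0*
ply 8: 0 is terminal -1 (X); from 11 depth 11

PV length from [11]: 7 plies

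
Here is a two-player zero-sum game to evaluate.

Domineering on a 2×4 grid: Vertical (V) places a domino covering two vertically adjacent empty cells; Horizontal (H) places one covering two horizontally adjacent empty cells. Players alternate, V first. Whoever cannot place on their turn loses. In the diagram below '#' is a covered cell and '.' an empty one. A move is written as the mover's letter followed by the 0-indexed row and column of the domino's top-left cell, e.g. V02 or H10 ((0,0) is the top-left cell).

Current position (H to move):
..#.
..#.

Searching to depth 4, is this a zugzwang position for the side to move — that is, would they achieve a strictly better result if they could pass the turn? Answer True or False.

zugzwang(..#./..#., H) = False

[..#./..#.] H move#1: H00:+1/###./..#.*, H10:+1/..#./###.
[###./..#.] V move#2: V03:-1/####/..##*
[####/..##] H move#3: H10:+1/####/####*
[####/####] end (terminal -1, V#4); searched ..#./..#. to 4
pass branch (V moves first from the same position):
  | [..#./..#.] V move#1: V00:+1/#.#./#.#.*, V01:+1/.##./.##., V03:-1/..##/..##
  | [#.#./#.#.] end (terminal -1, H#2); searched ..#./..#. to 4
H moving scores +1; H passing scores -1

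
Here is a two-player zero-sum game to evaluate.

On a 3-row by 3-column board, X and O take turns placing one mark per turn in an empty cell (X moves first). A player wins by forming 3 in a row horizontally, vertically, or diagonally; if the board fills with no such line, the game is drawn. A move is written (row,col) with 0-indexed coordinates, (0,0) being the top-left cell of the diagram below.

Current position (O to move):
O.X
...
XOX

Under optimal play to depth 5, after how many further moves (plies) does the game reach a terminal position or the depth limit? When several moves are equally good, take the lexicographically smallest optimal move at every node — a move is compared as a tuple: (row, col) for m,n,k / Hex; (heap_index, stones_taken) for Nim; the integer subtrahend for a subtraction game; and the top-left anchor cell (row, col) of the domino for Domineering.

PV length from [O.X/.../XOX]: 2 plies

p1 O@[O.X/.../XOX]: (0,1)[OOX/.../XOX]-1* (1,0)[O.X/O../XOX]-1 (1,1)[O.X/.O./XOX]-1 (1,2)[O.X/..O/XOX]-1
p2 X@[OOX/.../XOX]: (1,0)[OOX/X../XOX]-1 (1,1)[OOX/.X./XOX]+1* (1,2)[OOX/..X/XOX]+1
p3 O@[OOX/.X./XOX] terminal -1; root [O.X/.../XOX] d5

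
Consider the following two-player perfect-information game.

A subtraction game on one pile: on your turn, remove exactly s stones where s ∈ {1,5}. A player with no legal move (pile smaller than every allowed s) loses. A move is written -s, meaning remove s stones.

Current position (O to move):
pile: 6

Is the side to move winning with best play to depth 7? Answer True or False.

[6] O move#1: -1:-1/5*, -5:-1/1
[5] X move#2: -1:+1/4*, -5:+1/0
[4] O move#3: -1:-1/3*
[3] X move#4: -1:+1/2*
[2] O move#5: -1:-1/1*
[1] X move#6: -1:+1/0*
[0] end (terminal -1, O#7); searched 6 to 7

O winning at [6]: False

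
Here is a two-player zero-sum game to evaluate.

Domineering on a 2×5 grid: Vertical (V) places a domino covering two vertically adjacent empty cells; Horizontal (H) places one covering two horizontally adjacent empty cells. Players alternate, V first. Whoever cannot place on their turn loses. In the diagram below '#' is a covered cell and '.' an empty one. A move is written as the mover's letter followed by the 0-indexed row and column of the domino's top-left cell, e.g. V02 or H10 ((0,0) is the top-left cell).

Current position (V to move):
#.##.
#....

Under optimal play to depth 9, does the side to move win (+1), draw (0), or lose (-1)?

p1 V@[#.##./#....]: V01[####./##...]-1* V04[#.###/#...#]-1
p2 H@[####./##...]: H12[####./####.]-1 H13[####./##.##]+1*
p3 V@[####./##.##] terminal -1; root [#.##./#....] d9

value(#.##./#...., V) = -1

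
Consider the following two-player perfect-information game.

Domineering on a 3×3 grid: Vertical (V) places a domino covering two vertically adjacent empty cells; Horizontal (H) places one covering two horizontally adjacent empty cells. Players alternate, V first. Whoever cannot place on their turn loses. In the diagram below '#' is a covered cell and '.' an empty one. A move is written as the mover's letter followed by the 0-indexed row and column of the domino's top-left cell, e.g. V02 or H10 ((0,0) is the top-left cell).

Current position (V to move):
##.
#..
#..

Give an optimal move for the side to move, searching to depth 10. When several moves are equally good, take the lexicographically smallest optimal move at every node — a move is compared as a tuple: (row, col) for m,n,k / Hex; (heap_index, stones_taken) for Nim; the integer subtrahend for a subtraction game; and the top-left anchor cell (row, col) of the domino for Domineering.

V's best at [##./#../#..]: V11

p1 V@[##./#../#..]: V02[###/#.#/#..]-1 V11[##./##./##.]+1* V12[##./#.#/#.#]+1
p2 H@[##./##./##.] terminal -1; root [##./#../#..] d10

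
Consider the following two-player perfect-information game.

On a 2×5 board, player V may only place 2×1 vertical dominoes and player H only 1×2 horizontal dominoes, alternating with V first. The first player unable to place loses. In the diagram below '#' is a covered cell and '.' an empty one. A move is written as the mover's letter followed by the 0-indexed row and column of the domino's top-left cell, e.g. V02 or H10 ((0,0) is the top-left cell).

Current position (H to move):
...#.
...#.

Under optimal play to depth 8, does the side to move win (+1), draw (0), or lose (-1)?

[...#./...#.] H move#1: H00:-1/##.#./...#.*, H01:-1/.###./...#., H10:-1/...#./##.#., H11:-1/...#./.###.
[##.#./...#.] V move#2: V02:+1/####./..##.*, V04:-1/##.##/...##
[####./..##.] H move#3: H10:-1/####./####.*
[####./####.] V move#4: V04:+1/#####/#####*
[#####/#####] end (terminal -1, H#5); searched ...#./...#. to 8

value(...#./...#., H) = -1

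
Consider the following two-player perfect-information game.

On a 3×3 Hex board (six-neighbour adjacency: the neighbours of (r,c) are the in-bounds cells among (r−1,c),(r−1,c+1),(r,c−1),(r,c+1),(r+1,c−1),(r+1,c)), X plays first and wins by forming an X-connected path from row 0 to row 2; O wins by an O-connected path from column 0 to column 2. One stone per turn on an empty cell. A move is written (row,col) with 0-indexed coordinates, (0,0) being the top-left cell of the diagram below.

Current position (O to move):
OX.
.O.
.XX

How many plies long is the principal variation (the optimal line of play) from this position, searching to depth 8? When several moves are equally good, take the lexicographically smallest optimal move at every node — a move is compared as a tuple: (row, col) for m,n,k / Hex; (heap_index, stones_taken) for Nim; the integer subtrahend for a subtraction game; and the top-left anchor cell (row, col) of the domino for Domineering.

ply 1, O at OX./.O./.XX | (0,2)=+1→OXO/.O./.XX*; (1,0)=+1→OX./OO./.XX; (1,2)=+1→OX./.OO/.XX; (2,0)=+1→OX./.O./OXX
ply 2, X at OXO/.O./.XX | (1,0)=-1→OXO/XO./.XX*; (1,2)=-1→OXO/.OX/.XX; (2,0)=-1→OXO/.O./XXX
ply 3, O at OXO/XO./.XX | (1,2)=-1→OXO/XOO/.XX; (2,0)=+1→OXO/XO./OXX*
ply 4: OXO/XO./OXX is terminal -1 (X); from OX./.O./.XX depth 8

PV length from [OX./.O./.XX]: 3 plies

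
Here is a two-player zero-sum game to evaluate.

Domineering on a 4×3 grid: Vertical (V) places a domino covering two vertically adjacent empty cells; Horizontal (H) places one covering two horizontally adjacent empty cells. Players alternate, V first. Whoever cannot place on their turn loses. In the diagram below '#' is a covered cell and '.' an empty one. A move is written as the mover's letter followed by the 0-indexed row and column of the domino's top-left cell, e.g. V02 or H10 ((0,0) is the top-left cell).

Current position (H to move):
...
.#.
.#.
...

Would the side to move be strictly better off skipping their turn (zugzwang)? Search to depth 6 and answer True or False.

zugzwang(.../.#./.#./..., H) = False

[.../.#./.#./...] H move#1: H00:-1/##./.#./.#./...*, H01:-1/.##/.#./.#./..., H30:-1/.../.#./.#./##., H31:-1/.../.#./.#./.##
[##./.#./.#./...] V move#2: V02:+1/###/.##/.#./...*, V10:+1/##./##./##./..., V12:+1/##./.##/.##/..., V20:+1/##./.#./##./#.., V22:+1/##./.#./.##/..#
[###/.##/.#./...] H move#3: H30:-1/###/.##/.#./##.*, H31:-1/###/.##/.#./.##
[###/.##/.#./##.] V move#4: V10:+1/###/###/##./##.*, V22:+1/###/.##/.##/###
[###/###/##./##.] end (terminal -1, H#5); searched .../.#./.#./... to 6
suppose H passes — search the same position with V to move:
pass> [.../.#./.#./...] V move#1: V00:+1/#../##./.#./...*, V02:+1/..#/.##/.#./..., V10:-1/.../##./##./..., V12:-1/.../.##/.##/..., V20:+1/.../.#./##./#.., V22:+1/.../.#./.##/..#
pass> [#../##./.#./...] H move#2: H01:-1/###/##./.#./...*, H30:-1/#../##./.#./##., H31:-1/#../##./.#./.##
pass> [###/##./.#./...] V move#3: V12:-1/###/###/.##/..., V20:+1/###/##./##./#..*, V22:-1/###/##./.##/..#
pass> [###/##./##./#..] H move#4: H31:-1/###/##./##./###*
pass> [###/##./##./###] V move#5: V12:+1/###/###/###/###*
pass> [###/###/###/###] end (terminal -1, H#6); searched .../.#./.#./... to 6
for H: play -1, pass -1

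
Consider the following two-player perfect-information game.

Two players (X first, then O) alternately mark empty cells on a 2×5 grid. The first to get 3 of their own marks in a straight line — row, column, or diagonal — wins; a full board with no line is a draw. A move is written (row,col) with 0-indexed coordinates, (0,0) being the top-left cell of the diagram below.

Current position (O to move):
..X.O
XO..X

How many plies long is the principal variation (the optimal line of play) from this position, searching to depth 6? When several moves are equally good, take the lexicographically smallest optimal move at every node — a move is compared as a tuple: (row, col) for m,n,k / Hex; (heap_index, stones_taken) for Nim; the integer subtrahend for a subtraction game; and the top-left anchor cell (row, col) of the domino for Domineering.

PV length from [..X.O/XO..X]: 5 plies

[..X.O/XO..X] O move#1: (0,0):+0/O.X.O/XO..X*, (0,1):+0/.OX.O/XO..X, (0,3):+0/..XOO/XO..X, (1,2):+0/..X.O/XOO.X, (1,3):+0/..X.O/XO.OX
[O.X.O/XO..X] X move#2: (0,1):+0/OXX.O/XO..X*, (0,3):+0/O.XXO/XO..X, (1,2):+0/O.X.O/XOX.X, (1,3):+0/O.X.O/XO.XX
[OXX.O/XO..X] O move#3: (0,3):+0/OXXOO/XO..X*, (1,2):-1/OXX.O/XOO.X, (1,3):-1/OXX.O/XO.OX
[OXXOO/XO..X] X move#4: (1,2):+0/OXXOO/XOX.X*, (1,3):+0/OXXOO/XO.XX
[OXXOO/XOX.X] O move#5: (1,3):+0/OXXOO/XOXOX*
[OXXOO/XOXOX] end (terminal +0, X#6); searched ..X.O/XO..X to 6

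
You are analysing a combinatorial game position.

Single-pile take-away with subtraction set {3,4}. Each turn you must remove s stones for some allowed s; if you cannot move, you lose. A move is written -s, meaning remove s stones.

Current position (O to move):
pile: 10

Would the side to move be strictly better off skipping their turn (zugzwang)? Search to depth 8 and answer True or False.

zugzwang(10, O) = False

p1 O@[10]: -3[7]+1* -4[6]-1
p2 X@[7]: -3[4]-1* -4[3]-1
p3 O@[4]: -3[1]+1* -4[0]+1
p4 X@[1] terminal -1; root [10] d8
if O skipped the turn, X would face:
~ p1 X@[10]: -3[7]+1* -4[6]-1
~ p2 O@[7]: -3[4]-1* -4[3]-1
~ p3 X@[4]: -3[1]+1* -4[0]+1
~ p4 O@[1] terminal -1; root [10] d8
compare (O): move=+1 vs pass=-1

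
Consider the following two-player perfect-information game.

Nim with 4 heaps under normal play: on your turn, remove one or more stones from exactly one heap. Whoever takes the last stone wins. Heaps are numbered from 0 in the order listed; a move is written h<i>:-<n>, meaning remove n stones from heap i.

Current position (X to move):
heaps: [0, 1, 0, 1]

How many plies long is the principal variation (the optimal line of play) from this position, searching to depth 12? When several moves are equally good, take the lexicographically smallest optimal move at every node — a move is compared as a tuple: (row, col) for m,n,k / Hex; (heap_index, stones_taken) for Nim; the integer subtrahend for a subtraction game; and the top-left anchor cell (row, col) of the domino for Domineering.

PV length from [(0,1,0,1)]: 2 plies

p1 X@[(0,1,0,1)]: h1:-1[(0,0,0,1)]-1* h3:-1[(0,1,0,0)]-1
p2 O@[(0,0,0,1)]: h3:-1[(0,0,0,0)]+1*
p3 X@[(0,0,0,0)] terminal -1; root [(0,1,0,1)] d12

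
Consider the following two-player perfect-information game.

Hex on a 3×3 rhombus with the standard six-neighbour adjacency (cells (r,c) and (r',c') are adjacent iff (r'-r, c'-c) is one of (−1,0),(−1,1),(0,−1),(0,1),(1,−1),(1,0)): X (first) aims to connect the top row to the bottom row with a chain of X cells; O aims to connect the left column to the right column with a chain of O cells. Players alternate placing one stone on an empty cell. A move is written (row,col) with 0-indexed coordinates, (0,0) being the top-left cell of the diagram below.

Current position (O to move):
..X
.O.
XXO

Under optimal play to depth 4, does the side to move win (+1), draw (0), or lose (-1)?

value(..X/.O./XXO, O) = -1

p1 O@[..X/.O./XXO]: (0,0)[O.X/.O./XXO]-1* (0,1)[.OX/.O./XXO]-1 (1,0)[..X/OO./XXO]-1 (1,2)[..X/.OO/XXO]-1
p2 X@[O.X/.O./XXO]: (0,1)[OXX/.O./XXO]+1* (1,0)[O.X/XO./XXO]+1 (1,2)[O.X/.OX/XXO]+1
p3 O@[OXX/.O./XXO]: (1,0)[OXX/OO./XXO]-1* (1,2)[OXX/.OO/XXO]-1
p4 X@[OXX/OO./XXO]: (1,2)[OXX/OOX/XXO]+1*
p5 O@[OXX/OOX/XXO] terminal -1; root [..X/.O./XXO] d4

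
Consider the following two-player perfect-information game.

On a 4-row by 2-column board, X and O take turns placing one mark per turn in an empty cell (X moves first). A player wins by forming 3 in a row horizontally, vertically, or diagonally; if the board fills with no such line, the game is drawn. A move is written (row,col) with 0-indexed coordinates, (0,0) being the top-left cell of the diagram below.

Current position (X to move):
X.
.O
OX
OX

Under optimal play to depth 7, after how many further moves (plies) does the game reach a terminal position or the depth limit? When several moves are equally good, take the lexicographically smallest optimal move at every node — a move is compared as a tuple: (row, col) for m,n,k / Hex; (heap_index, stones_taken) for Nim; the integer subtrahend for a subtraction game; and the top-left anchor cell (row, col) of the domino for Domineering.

PV length from [X./.O/OX/OX]: 2 plies

[X./.O/OX/OX] X move#1: (0,1):-1/XX/.O/OX/OX, (1,0):+0/X./XO/OX/OX*
[X./XO/OX/OX] O move#2: (0,1):+0/XO/XO/OX/OX*
[XO/XO/OX/OX] end (terminal +0, X#3); searched X./.O/OX/OX to 7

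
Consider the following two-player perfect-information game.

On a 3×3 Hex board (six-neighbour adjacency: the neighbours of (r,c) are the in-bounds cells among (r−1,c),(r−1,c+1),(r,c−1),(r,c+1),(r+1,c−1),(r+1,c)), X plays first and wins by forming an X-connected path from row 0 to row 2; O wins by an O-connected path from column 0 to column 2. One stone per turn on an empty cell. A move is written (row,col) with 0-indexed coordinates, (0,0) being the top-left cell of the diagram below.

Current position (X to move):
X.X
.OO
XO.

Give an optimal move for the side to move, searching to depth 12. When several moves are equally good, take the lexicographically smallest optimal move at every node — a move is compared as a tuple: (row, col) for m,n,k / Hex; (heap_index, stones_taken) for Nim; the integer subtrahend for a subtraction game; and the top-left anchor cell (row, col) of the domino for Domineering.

[X.X/.OO/XO.] X move#1: (0,1):-1/XXX/.OO/XO., (1,0):+1/X.X/XOO/XO.*, (2,2):-1/X.X/.OO/XOX
[X.X/XOO/XO.] end (terminal -1, O#2); searched X.X/.OO/XO. to 12

X's best at [X.X/.OO/XO.]: (1,0)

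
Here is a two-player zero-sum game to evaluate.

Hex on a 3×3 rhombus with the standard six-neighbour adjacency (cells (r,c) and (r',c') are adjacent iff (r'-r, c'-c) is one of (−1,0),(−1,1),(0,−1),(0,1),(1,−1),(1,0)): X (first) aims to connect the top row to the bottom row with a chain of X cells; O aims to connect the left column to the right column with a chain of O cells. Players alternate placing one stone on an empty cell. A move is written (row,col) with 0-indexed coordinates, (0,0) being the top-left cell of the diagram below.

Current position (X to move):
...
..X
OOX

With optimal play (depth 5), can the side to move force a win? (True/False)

X winning at [.../..X/OOX]: True

p1 X@[.../..X/OOX]: (0,0)[X../..X/OOX]+1* (0,1)[.X./..X/OOX]+1 (0,2)[..X/..X/OOX]+1 (1,0)[.../X.X/OOX]+1 (1,1)[.../.XX/OOX]+1
p2 O@[X../..X/OOX]: (0,1)[XO./..X/OOX]-1* (0,2)[X.O/..X/OOX]-1 (1,0)[X../O.X/OOX]-1 (1,1)[X../.OX/OOX]-1
p3 X@[XO./..X/OOX]: (0,2)[XOX/..X/OOX]+1* (1,0)[XO./X.X/OOX]+1 (1,1)[XO./.XX/OOX]+1
p4 O@[XOX/..X/OOX] terminal -1; root [.../..X/OOX] d5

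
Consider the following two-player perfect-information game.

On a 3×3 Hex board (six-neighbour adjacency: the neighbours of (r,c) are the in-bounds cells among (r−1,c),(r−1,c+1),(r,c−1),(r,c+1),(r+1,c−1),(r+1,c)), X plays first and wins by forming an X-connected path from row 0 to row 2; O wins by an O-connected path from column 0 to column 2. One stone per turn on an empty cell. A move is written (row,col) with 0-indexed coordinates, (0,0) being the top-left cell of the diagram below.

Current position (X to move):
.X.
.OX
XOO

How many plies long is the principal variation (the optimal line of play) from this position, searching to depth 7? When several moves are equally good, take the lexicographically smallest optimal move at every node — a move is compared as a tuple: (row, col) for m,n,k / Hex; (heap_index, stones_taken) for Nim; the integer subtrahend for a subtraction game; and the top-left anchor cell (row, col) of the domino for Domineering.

PV length from [.X./.OX/XOO]: 1 ply

[.X./.OX/XOO] X move#1: (0,0):-1/XX./.OX/XOO, (0,2):-1/.XX/.OX/XOO, (1,0):+1/.X./XOX/XOO*
[.X./XOX/XOO] end (terminal -1, O#2); searched .X./.OX/XOO to 7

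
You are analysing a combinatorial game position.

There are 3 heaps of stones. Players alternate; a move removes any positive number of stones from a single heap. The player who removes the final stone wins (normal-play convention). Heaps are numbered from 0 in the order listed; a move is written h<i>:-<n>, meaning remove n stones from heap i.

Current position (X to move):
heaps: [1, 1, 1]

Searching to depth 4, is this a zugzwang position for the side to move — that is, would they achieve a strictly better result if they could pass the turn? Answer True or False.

ply 1, X at (1,1,1) | h0:-1=+1→(0,1,1)*; h1:-1=+1→(1,0,1); h2:-1=+1→(1,1,0)
ply 2, O at (0,1,1) | h1:-1=-1→(0,0,1)*; h2:-1=-1→(0,1,0)
ply 3, X at (0,0,1) | h2:-1=+1→(0,0,0)*
ply 4: (0,0,0) is terminal -1 (O); from (1,1,1) depth 4
pass branch (O moves first from the same position):
  | ply 1, O at (1,1,1) | h0:-1=+1→(0,1,1)*; h1:-1=+1→(1,0,1); h2:-1=+1→(1,1,0)
  | ply 2, X at (0,1,1) | h1:-1=-1→(0,0,1)*; h2:-1=-1→(0,1,0)
  | ply 3, O at (0,0,1) | h2:-1=+1→(0,0,0)*
  | ply 4: (0,0,0) is terminal -1 (X); from (1,1,1) depth 4
X moving scores +1; X passing scores -1

zugzwang((1,1,1), X) = False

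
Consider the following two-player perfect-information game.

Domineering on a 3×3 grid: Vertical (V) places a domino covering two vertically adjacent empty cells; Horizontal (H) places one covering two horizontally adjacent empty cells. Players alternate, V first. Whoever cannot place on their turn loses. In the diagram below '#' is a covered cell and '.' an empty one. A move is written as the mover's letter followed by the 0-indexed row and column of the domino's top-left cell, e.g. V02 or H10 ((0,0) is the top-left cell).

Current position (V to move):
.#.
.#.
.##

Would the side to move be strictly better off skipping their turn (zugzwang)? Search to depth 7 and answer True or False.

p1 V@[.#./.#./.##]: V00[##./##./.##]+1* V02[.##/.##/.##]+1 V10[.#./##./###]+1
p2 H@[##./##./.##] terminal -1; root [.#./.#./.##] d7
pass branch (H moves first from the same position):
  | p1 H@[.#./.#./.##] terminal -1; root [.#./.#./.##] d7
V moving scores +1; V passing scores +1

zugzwang(.#./.#./.##, V) = False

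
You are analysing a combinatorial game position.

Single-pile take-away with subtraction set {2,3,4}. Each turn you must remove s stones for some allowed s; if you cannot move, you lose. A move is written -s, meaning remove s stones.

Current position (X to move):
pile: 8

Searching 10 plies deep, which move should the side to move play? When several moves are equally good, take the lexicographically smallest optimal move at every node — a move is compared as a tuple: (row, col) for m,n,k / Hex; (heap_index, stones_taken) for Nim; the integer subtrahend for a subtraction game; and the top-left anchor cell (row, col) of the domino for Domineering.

X's best at [8]: -2

p1 X@[8]: -2[6]+1* -3[5]-1 -4[4]-1
p2 O@[6]: -2[4]-1* -3[3]-1 -4[2]-1
p3 X@[4]: -2[2]-1 -3[1]+1* -4[0]+1
p4 O@[1] terminal -1; root [8] d10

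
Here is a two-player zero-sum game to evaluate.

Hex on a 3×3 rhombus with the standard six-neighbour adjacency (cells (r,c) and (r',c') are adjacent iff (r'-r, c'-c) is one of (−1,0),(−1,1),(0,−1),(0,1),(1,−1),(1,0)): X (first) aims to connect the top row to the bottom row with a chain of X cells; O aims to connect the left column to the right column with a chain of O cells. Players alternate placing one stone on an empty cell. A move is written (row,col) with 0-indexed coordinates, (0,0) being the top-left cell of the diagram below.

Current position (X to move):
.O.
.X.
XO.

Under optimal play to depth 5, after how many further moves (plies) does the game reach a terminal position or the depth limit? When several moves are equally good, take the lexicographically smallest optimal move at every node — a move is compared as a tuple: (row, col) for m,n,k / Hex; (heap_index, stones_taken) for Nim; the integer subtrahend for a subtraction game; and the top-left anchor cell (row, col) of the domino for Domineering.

[.O./.X./XO.] X move#1: (0,0):+1/XO./.X./XO.*, (0,2):+1/.OX/.X./XO., (1,0):+1/.O./XX./XO., (1,2):-1/.O./.XX/XO., (2,2):-1/.O./.X./XOX
[XO./.X./XO.] O move#2: (0,2):-1/XOO/.X./XO.*, (1,0):-1/XO./OX./XO., (1,2):-1/XO./.XO/XO., (2,2):-1/XO./.X./XOO
[XOO/.X./XO.] X move#3: (1,0):+1/XOO/XX./XO.*, (1,2):-1/XOO/.XX/XO., (2,2):-1/XOO/.X./XOX
[XOO/XX./XO.] end (terminal -1, O#4); searched .O./.X./XO. to 5

PV length from [.O./.X./XO.]: 3 plies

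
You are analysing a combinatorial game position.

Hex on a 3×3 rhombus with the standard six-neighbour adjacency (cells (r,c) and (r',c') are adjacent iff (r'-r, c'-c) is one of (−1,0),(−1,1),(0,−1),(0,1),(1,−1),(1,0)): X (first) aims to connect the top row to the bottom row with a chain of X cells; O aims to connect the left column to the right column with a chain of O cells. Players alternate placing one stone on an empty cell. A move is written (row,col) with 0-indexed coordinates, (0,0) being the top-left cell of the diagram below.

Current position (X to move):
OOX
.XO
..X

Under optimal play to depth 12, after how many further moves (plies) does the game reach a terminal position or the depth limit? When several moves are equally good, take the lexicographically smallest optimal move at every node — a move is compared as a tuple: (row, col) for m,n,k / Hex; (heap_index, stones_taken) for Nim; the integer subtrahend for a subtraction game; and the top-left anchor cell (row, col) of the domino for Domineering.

PV length from [OOX/.XO/..X]: 3 plies

ply 1, X at OOX/.XO/..X | (1,0)=+1→OOX/XXO/..X*; (2,0)=+1→OOX/.XO/X.X; (2,1)=+1→OOX/.XO/.XX
ply 2, O at OOX/XXO/..X | (2,0)=-1→OOX/XXO/O.X*; (2,1)=-1→OOX/XXO/.OX
ply 3, X at OOX/XXO/O.X | (2,1)=+1→OOX/XXO/OXX*
ply 4: OOX/XXO/OXX is terminal -1 (O); from OOX/.XO/..X depth 12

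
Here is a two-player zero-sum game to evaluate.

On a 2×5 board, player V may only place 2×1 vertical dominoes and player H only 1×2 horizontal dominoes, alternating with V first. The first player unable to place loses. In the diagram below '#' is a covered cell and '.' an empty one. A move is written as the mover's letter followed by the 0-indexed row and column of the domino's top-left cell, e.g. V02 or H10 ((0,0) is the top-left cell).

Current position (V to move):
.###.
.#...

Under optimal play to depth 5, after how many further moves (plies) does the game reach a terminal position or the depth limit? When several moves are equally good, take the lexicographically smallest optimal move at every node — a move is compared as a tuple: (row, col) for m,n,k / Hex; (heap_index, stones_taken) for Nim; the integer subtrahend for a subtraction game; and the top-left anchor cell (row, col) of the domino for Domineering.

PV length from [.###./.#...]: 3 plies

p1 V@[.###./.#...]: V00[####./##...]-1 V04[.####/.#..#]+1*
p2 H@[.####/.#..#]: H12[.####/.####]-1*
p3 V@[.####/.####]: V00[#####/#####]+1*
p4 H@[#####/#####] terminal -1; root [.###./.#...] d5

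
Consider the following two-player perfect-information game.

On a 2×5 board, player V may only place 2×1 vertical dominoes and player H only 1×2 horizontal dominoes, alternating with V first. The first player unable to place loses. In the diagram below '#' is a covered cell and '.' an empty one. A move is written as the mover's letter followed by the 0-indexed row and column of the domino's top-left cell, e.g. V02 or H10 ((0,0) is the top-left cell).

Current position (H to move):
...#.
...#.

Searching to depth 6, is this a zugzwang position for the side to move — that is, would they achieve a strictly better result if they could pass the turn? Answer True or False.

p1 H@[...#./...#.]: H00[##.#./...#.]-1* H01[.###./...#.]-1 H10[...#./##.#.]-1 H11[...#./.###.]-1
p2 V@[##.#./...#.]: V02[####./..##.]+1* V04[##.##/...##]-1
p3 H@[####./..##.]: H10[####./####.]-1*
p4 V@[####./####.]: V04[#####/#####]+1*
p5 H@[#####/#####] terminal -1; root [...#./...#.] d6
pass branch (V moves first from the same position):
  | p1 V@[...#./...#.]: V00[#..#./#..#.]-1 V01[.#.#./.#.#.]+1* V02[..##./..##.]-1 V04[...##/...##]-1
  | p2 H@[.#.#./.#.#.] terminal -1; root [...#./...#.] d6
H moving scores -1; H passing scores -1

zugzwang(...#./...#., H) = False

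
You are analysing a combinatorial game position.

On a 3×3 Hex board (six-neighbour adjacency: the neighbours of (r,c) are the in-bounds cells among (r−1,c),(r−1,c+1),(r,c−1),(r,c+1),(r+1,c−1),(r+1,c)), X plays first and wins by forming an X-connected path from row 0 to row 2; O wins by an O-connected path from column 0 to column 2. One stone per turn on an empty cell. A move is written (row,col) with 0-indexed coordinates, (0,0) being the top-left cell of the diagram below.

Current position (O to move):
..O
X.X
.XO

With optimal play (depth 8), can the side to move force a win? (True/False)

O winning at [..O/X.X/.XO]: False

p1 O@[..O/X.X/.XO]: (0,0)[O.O/X.X/.XO]-1* (0,1)[.OO/X.X/.XO]-1 (1,1)[..O/XOX/.XO]-1 (2,0)[..O/X.X/OXO]-1
p2 X@[O.O/X.X/.XO]: (0,1)[OXO/X.X/.XO]+1* (1,1)[O.O/XXX/.XO]-1 (2,0)[O.O/X.X/XXO]-1
p3 O@[OXO/X.X/.XO]: (1,1)[OXO/XOX/.XO]-1* (2,0)[OXO/X.X/OXO]-1
p4 X@[OXO/XOX/.XO]: (2,0)[OXO/XOX/XXO]+1*
p5 O@[OXO/XOX/XXO] terminal -1; root [..O/X.X/.XO] d8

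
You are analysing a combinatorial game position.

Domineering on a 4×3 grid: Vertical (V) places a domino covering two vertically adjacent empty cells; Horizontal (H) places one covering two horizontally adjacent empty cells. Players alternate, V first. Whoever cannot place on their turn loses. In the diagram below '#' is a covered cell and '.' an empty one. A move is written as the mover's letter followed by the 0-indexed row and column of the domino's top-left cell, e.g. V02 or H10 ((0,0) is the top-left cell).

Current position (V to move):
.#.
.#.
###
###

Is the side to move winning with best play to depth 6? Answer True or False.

ply 1, V at .#./.#./###/### | V00=+1→##./##./###/###*; V02=+1→.##/.##/###/###
ply 2: ##./##./###/### is terminal -1 (H); from .#./.#./###/### depth 6

V winning at [.#./.#./###/###]: True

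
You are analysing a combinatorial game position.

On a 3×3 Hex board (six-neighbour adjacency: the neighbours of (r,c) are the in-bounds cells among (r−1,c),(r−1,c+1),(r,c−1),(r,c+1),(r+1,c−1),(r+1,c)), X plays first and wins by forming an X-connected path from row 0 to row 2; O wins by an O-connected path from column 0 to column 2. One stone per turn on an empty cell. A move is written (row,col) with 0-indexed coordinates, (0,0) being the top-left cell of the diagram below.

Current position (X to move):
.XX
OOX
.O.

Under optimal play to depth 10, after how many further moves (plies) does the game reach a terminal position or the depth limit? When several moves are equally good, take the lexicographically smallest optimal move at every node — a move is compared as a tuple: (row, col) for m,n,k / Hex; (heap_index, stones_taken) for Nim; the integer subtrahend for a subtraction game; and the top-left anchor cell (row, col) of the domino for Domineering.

PV length from [.XX/OOX/.O.]: 1 ply

p1 X@[.XX/OOX/.O.]: (0,0)[XXX/OOX/.O.]-1 (2,0)[.XX/OOX/XO.]-1 (2,2)[.XX/OOX/.OX]+1*
p2 O@[.XX/OOX/.OX] terminal -1; root [.XX/OOX/.O.] d10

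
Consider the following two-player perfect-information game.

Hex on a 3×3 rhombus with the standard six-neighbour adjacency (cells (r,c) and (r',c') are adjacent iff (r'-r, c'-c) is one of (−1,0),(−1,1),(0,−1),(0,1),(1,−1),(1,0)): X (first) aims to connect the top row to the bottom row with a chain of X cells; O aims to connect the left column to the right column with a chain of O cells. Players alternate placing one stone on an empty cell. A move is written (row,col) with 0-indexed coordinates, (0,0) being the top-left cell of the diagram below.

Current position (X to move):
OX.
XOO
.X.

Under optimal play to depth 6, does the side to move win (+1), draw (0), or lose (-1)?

value(OX./XOO/.X., X) = +1

p1 X@[OX./XOO/.X.]: (0,2)[OXX/XOO/.X.]-1 (2,0)[OX./XOO/XX.]+1* (2,2)[OX./XOO/.XX]-1
p2 O@[OX./XOO/XX.] terminal -1; root [OX./XOO/.X.] d6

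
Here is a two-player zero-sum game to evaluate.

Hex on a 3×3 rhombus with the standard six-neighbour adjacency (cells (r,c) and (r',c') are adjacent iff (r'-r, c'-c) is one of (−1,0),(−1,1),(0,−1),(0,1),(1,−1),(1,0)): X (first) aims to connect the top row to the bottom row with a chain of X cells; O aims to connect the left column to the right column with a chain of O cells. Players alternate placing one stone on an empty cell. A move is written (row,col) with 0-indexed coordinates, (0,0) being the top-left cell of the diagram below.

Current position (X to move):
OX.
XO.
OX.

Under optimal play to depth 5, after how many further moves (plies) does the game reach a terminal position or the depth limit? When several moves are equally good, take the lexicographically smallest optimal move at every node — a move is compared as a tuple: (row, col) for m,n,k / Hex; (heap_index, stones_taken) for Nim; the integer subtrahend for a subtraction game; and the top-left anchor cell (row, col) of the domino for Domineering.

p1 X@[OX./XO./OX.]: (0,2)[OXX/XO./OX.]-1* (1,2)[OX./XOX/OX.]-1 (2,2)[OX./XO./OXX]-1
p2 O@[OXX/XO./OX.]: (1,2)[OXX/XOO/OX.]+1* (2,2)[OXX/XO./OXO]-1
p3 X@[OXX/XOO/OX.] terminal -1; root [OX./XO./OX.] d5

PV length from [OX./XO./OX.]: 2 plies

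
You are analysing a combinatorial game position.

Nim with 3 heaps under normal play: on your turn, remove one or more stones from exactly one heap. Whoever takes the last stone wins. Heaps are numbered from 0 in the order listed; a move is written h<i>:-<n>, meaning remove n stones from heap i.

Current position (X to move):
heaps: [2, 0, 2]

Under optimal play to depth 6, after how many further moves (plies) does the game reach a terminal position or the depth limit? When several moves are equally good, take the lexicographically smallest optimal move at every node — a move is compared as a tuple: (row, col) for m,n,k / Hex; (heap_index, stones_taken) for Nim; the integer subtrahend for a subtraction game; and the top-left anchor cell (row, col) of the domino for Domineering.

PV length from [(2,0,2)]: 4 plies

p1 X@[(2,0,2)]: h0:-1[(1,0,2)]-1* h0:-2[(0,0,2)]-1 h2:-1[(2,0,1)]-1 h2:-2[(2,0,0)]-1
p2 O@[(1,0,2)]: h0:-1[(0,0,2)]-1 h2:-1[(1,0,1)]+1* h2:-2[(1,0,0)]-1
p3 X@[(1,0,1)]: h0:-1[(0,0,1)]-1* h2:-1[(1,0,0)]-1
p4 O@[(0,0,1)]: h2:-1[(0,0,0)]+1*
p5 X@[(0,0,0)] terminal -1; root [(2,0,2)] d6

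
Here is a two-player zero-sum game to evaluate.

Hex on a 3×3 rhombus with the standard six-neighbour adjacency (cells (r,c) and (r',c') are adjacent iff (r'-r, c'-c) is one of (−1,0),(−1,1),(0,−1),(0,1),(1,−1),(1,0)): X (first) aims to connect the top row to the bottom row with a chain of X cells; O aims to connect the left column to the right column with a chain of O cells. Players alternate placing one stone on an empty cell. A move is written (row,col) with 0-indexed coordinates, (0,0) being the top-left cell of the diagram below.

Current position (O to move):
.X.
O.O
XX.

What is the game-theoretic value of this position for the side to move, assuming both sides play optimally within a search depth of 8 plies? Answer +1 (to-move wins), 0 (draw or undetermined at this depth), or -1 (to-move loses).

value(.X./O.O/XX., O) = +1

ply 1, O at .X./O.O/XX. | (0,0)=-1→OX./O.O/XX.; (0,2)=-1→.XO/O.O/XX.; (1,1)=+1→.X./OOO/XX.*; (2,2)=-1→.X./O.O/XXO
ply 2: .X./OOO/XX. is terminal -1 (X); from .X./O.O/XX. depth 8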